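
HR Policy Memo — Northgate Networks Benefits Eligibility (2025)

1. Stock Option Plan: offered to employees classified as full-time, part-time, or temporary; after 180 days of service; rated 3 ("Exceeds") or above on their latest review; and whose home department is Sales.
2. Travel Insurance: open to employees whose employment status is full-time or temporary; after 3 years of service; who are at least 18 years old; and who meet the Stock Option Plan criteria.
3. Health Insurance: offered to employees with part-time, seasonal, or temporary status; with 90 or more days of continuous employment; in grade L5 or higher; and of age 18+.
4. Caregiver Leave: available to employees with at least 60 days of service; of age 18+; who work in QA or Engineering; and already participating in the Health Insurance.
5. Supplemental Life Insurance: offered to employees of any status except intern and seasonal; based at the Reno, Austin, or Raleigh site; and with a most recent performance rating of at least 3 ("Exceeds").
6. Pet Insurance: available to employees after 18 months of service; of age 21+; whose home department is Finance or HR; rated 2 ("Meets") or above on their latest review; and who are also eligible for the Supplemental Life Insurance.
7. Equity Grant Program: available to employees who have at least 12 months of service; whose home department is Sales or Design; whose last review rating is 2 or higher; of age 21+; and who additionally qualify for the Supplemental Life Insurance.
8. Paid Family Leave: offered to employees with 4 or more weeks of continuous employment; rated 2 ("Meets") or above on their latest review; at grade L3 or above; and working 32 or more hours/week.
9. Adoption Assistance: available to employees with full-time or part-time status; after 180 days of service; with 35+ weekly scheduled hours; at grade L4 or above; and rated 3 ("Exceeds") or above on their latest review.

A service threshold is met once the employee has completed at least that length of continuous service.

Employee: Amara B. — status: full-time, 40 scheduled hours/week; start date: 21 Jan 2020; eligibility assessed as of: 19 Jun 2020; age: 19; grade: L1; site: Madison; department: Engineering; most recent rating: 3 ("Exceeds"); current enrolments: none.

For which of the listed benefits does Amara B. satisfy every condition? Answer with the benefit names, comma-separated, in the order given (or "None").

Service from 21 Jan 2020 to 19 Jun 2020: 150 days.
Stock Option Plan — status full-time ✓; service 150 days < 180 days ✗ → not eligible.
Travel Insurance — status full-time ✓; service 150 days < 3 years (≈1095 days) ✗ → not eligible.
Health Insurance — status full-time ✗ (requires part-time, seasonal, or temporary) → not eligible.
Caregiver Leave — service 150 days ≥ 60 days ✓; age 19 ≥ 18 ✓; dept Engineering ✓; not enrolled in Health Insurance ✗ → not eligible.
Supplemental Life Insurance — status full-time ✓ (not excluded); site Madison ✗ (not Reno, Austin, or Raleigh) → not eligible.
Pet Insurance — service 150 days < 18 months (≈540 days) ✗ → not eligible.
Equity Grant Program — service 150 days < 12 months (≈360 days) ✗ → not eligible.
Paid Family Leave — service 150 days ≥ 4 weeks (≈28 days) ✓; rating 3 ≥ 2 ✓; grade L1 < L3 ✗ → not eligible.
Adoption Assistance — status full-time ✓; service 150 days < 180 days ✗ → not eligible.

None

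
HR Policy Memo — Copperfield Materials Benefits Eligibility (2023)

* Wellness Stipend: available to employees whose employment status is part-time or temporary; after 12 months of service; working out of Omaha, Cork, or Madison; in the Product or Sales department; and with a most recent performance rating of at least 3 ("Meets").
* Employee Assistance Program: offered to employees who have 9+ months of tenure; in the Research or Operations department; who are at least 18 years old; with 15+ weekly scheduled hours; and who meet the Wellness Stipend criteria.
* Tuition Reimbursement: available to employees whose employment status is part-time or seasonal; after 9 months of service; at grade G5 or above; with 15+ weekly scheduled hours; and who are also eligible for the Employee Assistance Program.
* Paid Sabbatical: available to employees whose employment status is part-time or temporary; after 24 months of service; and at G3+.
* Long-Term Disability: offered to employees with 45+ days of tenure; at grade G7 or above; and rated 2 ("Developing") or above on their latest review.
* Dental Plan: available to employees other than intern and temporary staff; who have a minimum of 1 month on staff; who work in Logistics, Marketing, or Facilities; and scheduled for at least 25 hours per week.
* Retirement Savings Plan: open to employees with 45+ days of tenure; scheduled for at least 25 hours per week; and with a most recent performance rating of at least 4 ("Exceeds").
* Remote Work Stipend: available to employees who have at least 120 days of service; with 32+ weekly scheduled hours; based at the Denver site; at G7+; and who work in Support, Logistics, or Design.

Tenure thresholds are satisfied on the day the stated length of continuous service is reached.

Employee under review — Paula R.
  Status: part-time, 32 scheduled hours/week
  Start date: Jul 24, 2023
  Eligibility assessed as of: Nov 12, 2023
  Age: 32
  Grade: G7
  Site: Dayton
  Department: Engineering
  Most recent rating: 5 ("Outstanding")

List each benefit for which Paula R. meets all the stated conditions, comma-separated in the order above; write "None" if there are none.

Long-Term Disability, Retirement Savings Plan

Service from Jul 24, 2023 to Nov 12, 2023: 111 days.
Wellness Stipend — status part-time ✓; service 111 days < 12 months (≈360 days) ✗ → not eligible.
Employee Assistance Program — service 111 days < 9 months (≈270 days) ✗ → not eligible.
Tuition Reimbursement — status part-time ✓; service 111 days < 9 months (≈270 days) ✗ → not eligible.
Paid Sabbatical — status part-time ✓; service 111 days < 24 months (≈720 days) ✗ → not eligible.
Long-Term Disability — service 111 days ≥ 45 days ✓; grade G7 ≥ G7 ✓; rating 5 ≥ 2 ✓ → eligible.
Dental Plan — status part-time ✓ (not excluded); service 111 days ≥ 1 month (≈30 days) ✓; dept Engineering ✗ → not eligible.
Retirement Savings Plan — service 111 days ≥ 45 days ✓; 32 hrs/wk ≥ 25 ✓; rating 5 ≥ 4 ✓ → eligible.
Remote Work Stipend — service 111 days < 120 days ✗ → not eligible.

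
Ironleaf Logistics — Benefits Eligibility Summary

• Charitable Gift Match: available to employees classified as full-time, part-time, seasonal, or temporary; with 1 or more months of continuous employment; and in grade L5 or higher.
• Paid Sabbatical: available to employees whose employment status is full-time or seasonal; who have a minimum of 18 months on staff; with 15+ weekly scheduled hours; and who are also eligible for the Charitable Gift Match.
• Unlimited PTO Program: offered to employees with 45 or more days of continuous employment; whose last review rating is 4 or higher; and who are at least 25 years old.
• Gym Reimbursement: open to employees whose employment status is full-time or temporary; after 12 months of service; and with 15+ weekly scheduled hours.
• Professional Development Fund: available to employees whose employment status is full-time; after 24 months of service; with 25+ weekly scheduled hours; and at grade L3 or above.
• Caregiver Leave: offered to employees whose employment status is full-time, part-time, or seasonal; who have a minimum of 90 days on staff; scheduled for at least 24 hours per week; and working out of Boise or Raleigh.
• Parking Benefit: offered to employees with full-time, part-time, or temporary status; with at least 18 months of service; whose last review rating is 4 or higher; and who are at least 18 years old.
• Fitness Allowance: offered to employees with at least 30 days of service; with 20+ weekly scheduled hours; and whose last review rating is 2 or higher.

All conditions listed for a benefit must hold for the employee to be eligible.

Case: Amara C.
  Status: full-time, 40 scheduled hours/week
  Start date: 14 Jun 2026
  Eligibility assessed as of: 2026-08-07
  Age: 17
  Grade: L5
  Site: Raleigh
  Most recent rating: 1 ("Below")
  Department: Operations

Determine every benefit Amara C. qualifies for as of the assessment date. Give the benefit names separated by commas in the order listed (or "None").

Charitable Gift Match

Service from 14 Jun 2026 to 2026-08-07: 54 days.
Charitable Gift Match — status full-time ✓; service 54 days ≥ 1 month (≈30 days) ✓; grade L5 ≥ L5 ✓ → eligible.
Paid Sabbatical — status full-time ✓; service 54 days < 18 months (≈540 days) ✗ → not eligible.
Unlimited PTO Program — service 54 days ≥ 45 days ✓; rating 1 < 4 ✗ → not eligible.
Gym Reimbursement — status full-time ✓; service 54 days < 12 months (≈360 days) ✗ → not eligible.
Professional Development Fund — status full-time ✓; service 54 days < 24 months (≈720 days) ✗ → not eligible.
Caregiver Leave — status full-time ✓; service 54 days < 90 days ✗ → not eligible.
Parking Benefit — status full-time ✓; service 54 days < 18 months (≈540 days) ✗ → not eligible.
Fitness Allowance — service 54 days ≥ 30 days ✓; 40 hrs/wk ≥ 20 ✓; rating 1 < 2 ✗ → not eligible.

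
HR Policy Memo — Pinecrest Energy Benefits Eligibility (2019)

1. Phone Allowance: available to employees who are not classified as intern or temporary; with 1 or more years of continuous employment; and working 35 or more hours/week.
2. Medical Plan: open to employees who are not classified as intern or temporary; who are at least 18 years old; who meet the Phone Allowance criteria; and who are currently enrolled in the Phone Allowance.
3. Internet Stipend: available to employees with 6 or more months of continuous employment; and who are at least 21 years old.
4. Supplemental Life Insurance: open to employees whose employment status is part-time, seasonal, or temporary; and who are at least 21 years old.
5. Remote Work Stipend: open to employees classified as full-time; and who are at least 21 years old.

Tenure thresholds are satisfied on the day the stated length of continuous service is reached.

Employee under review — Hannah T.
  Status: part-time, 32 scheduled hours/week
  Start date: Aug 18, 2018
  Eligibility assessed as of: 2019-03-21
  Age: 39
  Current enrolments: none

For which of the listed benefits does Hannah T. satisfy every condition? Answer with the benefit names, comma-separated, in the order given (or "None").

Internet Stipend, Supplemental Life Insurance

Service from Aug 18, 2018 to 2019-03-21: 215 days.
Phone Allowance — status part-time ✓ (not excluded); service 215 days < 1 year (≈365 days) ✗ → not eligible.
Medical Plan — status part-time ✓ (not excluded); age 39 ≥ 18 ✓; not eligible for Phone Allowance ✗ → not eligible.
Internet Stipend — service 215 days ≥ 6 months (≈180 days) ✓; age 39 ≥ 21 ✓ → eligible.
Supplemental Life Insurance — status part-time ✓; age 39 ≥ 21 ✓ → eligible.
Remote Work Stipend — status part-time ✗ (requires full-time) → not eligible.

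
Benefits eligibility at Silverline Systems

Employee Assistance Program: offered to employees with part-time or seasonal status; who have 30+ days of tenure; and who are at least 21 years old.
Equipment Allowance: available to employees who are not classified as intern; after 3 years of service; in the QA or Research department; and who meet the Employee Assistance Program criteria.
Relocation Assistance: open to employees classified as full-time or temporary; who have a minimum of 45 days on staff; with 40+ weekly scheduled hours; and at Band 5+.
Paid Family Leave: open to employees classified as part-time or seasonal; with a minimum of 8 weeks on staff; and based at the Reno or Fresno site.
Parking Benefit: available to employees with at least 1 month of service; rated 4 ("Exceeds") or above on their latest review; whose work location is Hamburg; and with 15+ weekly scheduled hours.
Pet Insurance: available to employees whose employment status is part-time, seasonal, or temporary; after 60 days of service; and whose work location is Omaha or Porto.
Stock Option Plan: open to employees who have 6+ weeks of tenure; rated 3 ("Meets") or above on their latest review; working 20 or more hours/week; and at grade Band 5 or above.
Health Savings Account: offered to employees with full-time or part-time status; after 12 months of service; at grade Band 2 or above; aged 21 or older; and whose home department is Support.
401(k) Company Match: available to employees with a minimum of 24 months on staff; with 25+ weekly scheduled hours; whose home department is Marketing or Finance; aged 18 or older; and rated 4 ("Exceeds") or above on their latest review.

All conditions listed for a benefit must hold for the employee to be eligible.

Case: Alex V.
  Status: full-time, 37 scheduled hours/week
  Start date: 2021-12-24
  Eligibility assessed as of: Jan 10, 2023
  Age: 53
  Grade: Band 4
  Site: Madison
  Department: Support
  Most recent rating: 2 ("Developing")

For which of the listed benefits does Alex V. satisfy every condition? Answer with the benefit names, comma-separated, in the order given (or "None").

Service from 2021-12-24 to Jan 10, 2023: 382 days.
Employee Assistance Program — status full-time ✗ (requires part-time or seasonal) → not eligible.
Equipment Allowance — status full-time ✓ (not excluded); service 382 days < 3 years (≈1095 days) ✗ → not eligible.
Relocation Assistance — status full-time ✓; service 382 days ≥ 45 days ✓; 37 hrs/wk < 40 ✗ → not eligible.
Paid Family Leave — status full-time ✗ (requires part-time or seasonal) → not eligible.
Parking Benefit — service 382 days ≥ 1 month (≈30 days) ✓; rating 2 < 4 ✗ → not eligible.
Pet Insurance — status full-time ✗ (requires part-time, seasonal, or temporary) → not eligible.
Stock Option Plan — service 382 days ≥ 6 weeks (≈42 days) ✓; rating 2 < 3 ✗ → not eligible.
Health Savings Account — status full-time ✓; service 382 days ≥ 12 months (≈360 days) ✓; grade Band 4 ≥ Band 2 ✓; age 53 ≥ 21 ✓; dept Support ✓ → eligible.
401(k) Company Match — service 382 days < 24 months (≈720 days) ✗ → not eligible.

Health Savings Account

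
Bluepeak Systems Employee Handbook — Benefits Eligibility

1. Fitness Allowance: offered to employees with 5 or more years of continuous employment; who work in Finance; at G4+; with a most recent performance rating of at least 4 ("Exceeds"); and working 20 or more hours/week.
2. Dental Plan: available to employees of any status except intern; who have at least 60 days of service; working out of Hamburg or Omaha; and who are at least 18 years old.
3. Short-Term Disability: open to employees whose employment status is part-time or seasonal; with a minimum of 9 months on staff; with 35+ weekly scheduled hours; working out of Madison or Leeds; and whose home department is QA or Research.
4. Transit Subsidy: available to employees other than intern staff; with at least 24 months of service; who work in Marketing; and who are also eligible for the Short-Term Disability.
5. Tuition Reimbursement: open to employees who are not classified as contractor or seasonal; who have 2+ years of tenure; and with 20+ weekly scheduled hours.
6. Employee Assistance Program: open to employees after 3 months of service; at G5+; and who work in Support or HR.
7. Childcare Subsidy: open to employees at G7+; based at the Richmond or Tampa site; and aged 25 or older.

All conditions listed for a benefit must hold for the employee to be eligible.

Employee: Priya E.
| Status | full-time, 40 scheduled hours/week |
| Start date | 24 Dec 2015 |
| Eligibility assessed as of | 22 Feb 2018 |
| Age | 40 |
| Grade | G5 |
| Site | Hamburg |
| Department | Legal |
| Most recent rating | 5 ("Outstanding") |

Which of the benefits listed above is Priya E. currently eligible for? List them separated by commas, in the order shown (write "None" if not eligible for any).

Service from 24 Dec 2015 to 22 Feb 2018: 791 days.
Fitness Allowance — service 791 days < 5 years (≈1825 days) ✗ → not eligible.
Dental Plan — status full-time ✓ (not excluded); service 791 days ≥ 60 days ✓; site Hamburg ✓; age 40 ≥ 18 ✓ → eligible.
Short-Term Disability — status full-time ✗ (requires part-time or seasonal) → not eligible.
Transit Subsidy — status full-time ✓ (not excluded); service 791 days ≥ 24 months (≈720 days) ✓; dept Legal ✗ → not eligible.
Tuition Reimbursement — status full-time ✓ (not excluded); service 791 days ≥ 2 years (≈730 days) ✓; 40 hrs/wk ≥ 20 ✓ → eligible.
Employee Assistance Program — service 791 days ≥ 3 months (≈90 days) ✓; grade G5 ≥ G5 ✓; dept Legal ✗ → not eligible.
Childcare Subsidy — grade G5 < G7 ✗ → not eligible.

Dental Plan, Tuition Reimbursement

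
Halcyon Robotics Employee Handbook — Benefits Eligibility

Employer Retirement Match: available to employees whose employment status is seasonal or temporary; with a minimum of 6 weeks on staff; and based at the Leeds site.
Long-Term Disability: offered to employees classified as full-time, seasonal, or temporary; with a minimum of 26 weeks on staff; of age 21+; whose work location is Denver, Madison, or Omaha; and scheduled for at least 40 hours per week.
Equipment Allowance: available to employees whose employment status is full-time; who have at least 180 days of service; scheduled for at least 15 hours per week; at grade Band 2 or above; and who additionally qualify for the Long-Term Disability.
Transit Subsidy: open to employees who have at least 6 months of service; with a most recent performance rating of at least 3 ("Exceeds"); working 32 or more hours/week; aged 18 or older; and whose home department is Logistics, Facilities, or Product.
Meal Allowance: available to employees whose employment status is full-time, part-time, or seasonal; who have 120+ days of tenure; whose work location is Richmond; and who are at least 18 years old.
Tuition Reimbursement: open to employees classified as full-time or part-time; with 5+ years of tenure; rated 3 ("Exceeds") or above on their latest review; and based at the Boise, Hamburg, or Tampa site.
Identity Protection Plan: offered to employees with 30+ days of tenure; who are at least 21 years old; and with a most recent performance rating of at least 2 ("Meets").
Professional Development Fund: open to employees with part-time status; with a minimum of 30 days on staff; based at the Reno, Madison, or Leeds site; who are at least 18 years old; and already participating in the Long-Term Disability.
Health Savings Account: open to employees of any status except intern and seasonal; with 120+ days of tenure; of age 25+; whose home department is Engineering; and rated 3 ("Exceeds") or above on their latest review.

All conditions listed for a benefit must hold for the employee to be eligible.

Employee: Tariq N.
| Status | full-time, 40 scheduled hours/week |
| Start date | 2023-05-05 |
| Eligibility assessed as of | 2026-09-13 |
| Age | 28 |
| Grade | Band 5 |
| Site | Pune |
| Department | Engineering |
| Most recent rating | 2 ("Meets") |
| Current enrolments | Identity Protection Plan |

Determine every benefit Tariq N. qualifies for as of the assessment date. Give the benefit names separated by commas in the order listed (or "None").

Service from 2023-05-05 to 2026-09-13: 1227 days.
Employer Retirement Match — status full-time ✗ (requires seasonal or temporary) → not eligible.
Long-Term Disability — status full-time ✓; service 1227 days ≥ 26 weeks (≈182 days) ✓; age 28 ≥ 21 ✓; site Pune ✗ (not Denver, Madison, or Omaha) → not eligible.
Equipment Allowance — status full-time ✓; service 1227 days ≥ 180 days ✓; 40 hrs/wk ≥ 15 ✓; grade Band 5 ≥ Band 2 ✓; not eligible for Long-Term Disability ✗ → not eligible.
Transit Subsidy — service 1227 days ≥ 6 months (≈180 days) ✓; rating 2 < 3 ✗ → not eligible.
Meal Allowance — status full-time ✓; service 1227 days ≥ 120 days ✓; site Pune ✗ (not Richmond) → not eligible.
Tuition Reimbursement — status full-time ✓; service 1227 days < 5 years (≈1825 days) ✗ → not eligible.
Identity Protection Plan — service 1227 days ≥ 30 days ✓; age 28 ≥ 21 ✓; rating 2 ≥ 2 ✓ → eligible.
Professional Development Fund — status full-time ✗ (requires part-time) → not eligible.
Health Savings Account — status full-time ✓ (not excluded); service 1227 days ≥ 120 days ✓; age 28 ≥ 25 ✓; dept Engineering ✓; rating 2 < 3 ✗ → not eligible.

Identity Protection Plan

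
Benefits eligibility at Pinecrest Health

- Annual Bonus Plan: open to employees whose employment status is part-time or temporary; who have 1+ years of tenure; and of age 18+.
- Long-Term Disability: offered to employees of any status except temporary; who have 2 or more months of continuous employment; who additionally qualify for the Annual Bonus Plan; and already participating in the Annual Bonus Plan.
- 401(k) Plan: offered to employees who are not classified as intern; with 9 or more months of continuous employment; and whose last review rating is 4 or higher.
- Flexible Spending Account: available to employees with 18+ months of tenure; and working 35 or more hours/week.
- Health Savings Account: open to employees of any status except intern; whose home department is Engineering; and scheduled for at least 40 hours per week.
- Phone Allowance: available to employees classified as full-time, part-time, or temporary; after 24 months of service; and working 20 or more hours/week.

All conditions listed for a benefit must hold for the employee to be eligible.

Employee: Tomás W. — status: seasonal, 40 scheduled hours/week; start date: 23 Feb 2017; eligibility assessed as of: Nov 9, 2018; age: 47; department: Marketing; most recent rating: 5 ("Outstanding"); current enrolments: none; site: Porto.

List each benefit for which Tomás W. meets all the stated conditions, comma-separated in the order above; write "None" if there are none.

401(k) Plan, Flexible Spending Account

Service from 23 Feb 2017 to Nov 9, 2018: 624 days.
Annual Bonus Plan — status seasonal ✗ (requires part-time or temporary) → not eligible.
Long-Term Disability — status seasonal ✓ (not excluded); service 624 days ≥ 2 months (≈60 days) ✓; not eligible for Annual Bonus Plan ✗ → not eligible.
401(k) Plan — status seasonal ✓ (not excluded); service 624 days ≥ 9 months (≈270 days) ✓; rating 5 ≥ 4 ✓ → eligible.
Flexible Spending Account — service 624 days ≥ 18 months (≈540 days) ✓; 40 hrs/wk ≥ 35 ✓ → eligible.
Health Savings Account — status seasonal ✓ (not excluded); dept Marketing ✗ → not eligible.
Phone Allowance — status seasonal ✗ (requires full-time, part-time, or temporary) → not eligible.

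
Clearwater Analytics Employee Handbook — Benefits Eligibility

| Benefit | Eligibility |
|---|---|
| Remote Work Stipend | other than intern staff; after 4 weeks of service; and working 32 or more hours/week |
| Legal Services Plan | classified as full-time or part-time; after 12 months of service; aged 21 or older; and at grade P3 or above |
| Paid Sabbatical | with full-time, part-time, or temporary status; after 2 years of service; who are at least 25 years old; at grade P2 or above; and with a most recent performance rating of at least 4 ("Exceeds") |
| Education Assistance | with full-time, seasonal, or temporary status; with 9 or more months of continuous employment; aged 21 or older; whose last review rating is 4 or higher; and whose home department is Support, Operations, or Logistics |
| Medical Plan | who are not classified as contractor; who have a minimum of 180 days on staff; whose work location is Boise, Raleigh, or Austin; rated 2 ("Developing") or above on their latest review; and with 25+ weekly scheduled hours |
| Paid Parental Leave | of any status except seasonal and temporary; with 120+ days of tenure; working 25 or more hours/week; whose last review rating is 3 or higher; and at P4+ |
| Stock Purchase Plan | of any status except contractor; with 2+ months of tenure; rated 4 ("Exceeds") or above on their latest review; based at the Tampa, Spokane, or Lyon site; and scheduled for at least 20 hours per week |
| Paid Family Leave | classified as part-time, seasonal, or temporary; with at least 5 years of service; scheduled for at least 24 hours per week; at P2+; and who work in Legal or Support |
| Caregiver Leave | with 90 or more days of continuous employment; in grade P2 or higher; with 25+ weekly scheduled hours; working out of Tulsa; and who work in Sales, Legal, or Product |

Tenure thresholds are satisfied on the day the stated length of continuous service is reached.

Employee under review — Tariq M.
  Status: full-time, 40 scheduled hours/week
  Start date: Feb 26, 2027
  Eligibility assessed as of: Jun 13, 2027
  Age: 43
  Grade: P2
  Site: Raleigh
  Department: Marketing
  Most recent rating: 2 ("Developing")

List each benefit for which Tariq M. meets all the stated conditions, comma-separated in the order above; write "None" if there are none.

Service from Feb 26, 2027 to Jun 13, 2027: 107 days.
Remote Work Stipend — status full-time ✓ (not excluded); service 107 days ≥ 4 weeks (≈28 days) ✓; 40 hrs/wk ≥ 32 ✓ → eligible.
Legal Services Plan — status full-time ✓; service 107 days < 12 months (≈360 days) ✗ → not eligible.
Paid Sabbatical — status full-time ✓; service 107 days < 2 years (≈730 days) ✗ → not eligible.
Education Assistance — status full-time ✓; service 107 days < 9 months (≈270 days) ✗ → not eligible.
Medical Plan — status full-time ✓ (not excluded); service 107 days < 180 days ✗ → not eligible.
Paid Parental Leave — status full-time ✓ (not excluded); service 107 days < 120 days ✗ → not eligible.
Stock Purchase Plan — status full-time ✓ (not excluded); service 107 days ≥ 2 months (≈60 days) ✓; rating 2 < 4 ✗ → not eligible.
Paid Family Leave — status full-time ✗ (requires part-time, seasonal, or temporary) → not eligible.
Caregiver Leave — service 107 days ≥ 90 days ✓; grade P2 ≥ P2 ✓; 40 hrs/wk ≥ 25 ✓; site Raleigh ✗ (not Tulsa) → not eligible.

Remote Work Stipend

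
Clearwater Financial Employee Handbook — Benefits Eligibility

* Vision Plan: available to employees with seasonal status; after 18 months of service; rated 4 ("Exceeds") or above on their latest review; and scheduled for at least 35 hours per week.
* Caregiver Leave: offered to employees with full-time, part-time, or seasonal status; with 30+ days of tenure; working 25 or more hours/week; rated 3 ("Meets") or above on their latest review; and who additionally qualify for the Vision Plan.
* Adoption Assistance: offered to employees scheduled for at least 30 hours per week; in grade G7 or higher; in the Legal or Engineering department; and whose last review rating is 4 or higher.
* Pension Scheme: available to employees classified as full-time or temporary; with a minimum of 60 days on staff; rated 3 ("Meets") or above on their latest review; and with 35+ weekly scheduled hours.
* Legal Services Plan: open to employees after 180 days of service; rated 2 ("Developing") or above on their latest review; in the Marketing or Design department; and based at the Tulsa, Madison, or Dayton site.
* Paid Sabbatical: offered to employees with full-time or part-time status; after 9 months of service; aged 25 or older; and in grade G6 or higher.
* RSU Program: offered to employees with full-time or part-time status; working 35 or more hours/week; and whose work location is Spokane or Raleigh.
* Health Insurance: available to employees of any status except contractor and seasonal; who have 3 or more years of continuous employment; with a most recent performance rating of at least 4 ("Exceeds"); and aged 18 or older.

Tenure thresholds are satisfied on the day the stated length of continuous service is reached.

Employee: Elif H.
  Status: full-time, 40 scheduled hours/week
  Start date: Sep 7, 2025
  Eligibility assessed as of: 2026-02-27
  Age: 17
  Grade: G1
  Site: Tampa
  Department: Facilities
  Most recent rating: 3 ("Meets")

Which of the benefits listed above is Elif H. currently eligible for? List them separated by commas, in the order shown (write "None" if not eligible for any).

Pension Scheme

Service from Sep 7, 2025 to 2026-02-27: 173 days.
Vision Plan — status full-time ✗ (requires seasonal) → not eligible.
Caregiver Leave — status full-time ✓; service 173 days ≥ 30 days ✓; 40 hrs/wk ≥ 25 ✓; rating 3 ≥ 3 ✓; not eligible for Vision Plan ✗ → not eligible.
Adoption Assistance — 40 hrs/wk ≥ 30 ✓; grade G1 < G7 ✗ → not eligible.
Pension Scheme — status full-time ✓; service 173 days ≥ 60 days ✓; rating 3 ≥ 3 ✓; 40 hrs/wk ≥ 35 ✓ → eligible.
Legal Services Plan — service 173 days < 180 days ✗ → not eligible.
Paid Sabbatical — status full-time ✓; service 173 days < 9 months (≈270 days) ✗ → not eligible.
RSU Program — status full-time ✓; 40 hrs/wk ≥ 35 ✓; site Tampa ✗ (not Spokane or Raleigh) → not eligible.
Health Insurance — status full-time ✓ (not excluded); service 173 days < 3 years (≈1095 days) ✗ → not eligible.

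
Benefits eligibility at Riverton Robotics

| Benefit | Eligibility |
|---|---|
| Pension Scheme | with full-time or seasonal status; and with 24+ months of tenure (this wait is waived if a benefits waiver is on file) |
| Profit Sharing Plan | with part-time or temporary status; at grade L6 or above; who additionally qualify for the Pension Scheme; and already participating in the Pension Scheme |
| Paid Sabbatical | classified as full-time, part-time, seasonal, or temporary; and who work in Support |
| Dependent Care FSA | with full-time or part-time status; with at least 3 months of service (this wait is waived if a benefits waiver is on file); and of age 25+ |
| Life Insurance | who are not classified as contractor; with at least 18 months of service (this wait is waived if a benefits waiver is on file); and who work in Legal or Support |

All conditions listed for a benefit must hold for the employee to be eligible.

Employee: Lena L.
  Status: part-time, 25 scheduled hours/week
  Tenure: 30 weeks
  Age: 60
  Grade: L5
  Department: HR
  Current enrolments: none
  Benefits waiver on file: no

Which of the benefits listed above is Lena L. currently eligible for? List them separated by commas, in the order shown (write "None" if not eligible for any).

Dependent Care FSA

Pension Scheme — status part-time ✗ (requires full-time or seasonal) → not eligible.
Profit Sharing Plan — status part-time ✓; grade L5 < L6 ✗ → not eligible.
Paid Sabbatical — status part-time ✓; dept HR ✗ → not eligible.
Dependent Care FSA — status part-time ✓; no waiver, service 30 weeks ≥ 3 months (≈90 days) ✓; age 60 ≥ 25 ✓ → eligible.
Life Insurance — status part-time ✓ (not excluded); no waiver, service 30 weeks < 18 months (≈540 days) ✗ → not eligible.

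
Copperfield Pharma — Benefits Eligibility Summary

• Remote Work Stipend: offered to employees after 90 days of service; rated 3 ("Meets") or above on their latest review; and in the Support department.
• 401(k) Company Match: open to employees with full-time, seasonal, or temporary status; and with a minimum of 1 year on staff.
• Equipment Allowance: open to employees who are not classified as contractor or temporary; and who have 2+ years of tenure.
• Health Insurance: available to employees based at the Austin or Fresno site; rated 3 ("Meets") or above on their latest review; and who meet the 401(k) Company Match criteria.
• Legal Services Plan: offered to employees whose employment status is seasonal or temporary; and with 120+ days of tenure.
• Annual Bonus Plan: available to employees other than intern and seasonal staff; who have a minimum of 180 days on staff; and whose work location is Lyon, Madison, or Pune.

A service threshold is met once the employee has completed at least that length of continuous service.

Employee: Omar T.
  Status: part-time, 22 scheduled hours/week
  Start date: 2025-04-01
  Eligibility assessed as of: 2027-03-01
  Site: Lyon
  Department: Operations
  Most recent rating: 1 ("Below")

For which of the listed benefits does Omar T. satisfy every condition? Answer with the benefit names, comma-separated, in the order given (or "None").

Service from 2025-04-01 to 2027-03-01: 699 days.
Remote Work Stipend — service 699 days ≥ 90 days ✓; rating 1 < 3 ✗ → not eligible.
401(k) Company Match — status part-time ✗ (requires full-time, seasonal, or temporary) → not eligible.
Equipment Allowance — status part-time ✓ (not excluded); service 699 days < 2 years (≈730 days) ✗ → not eligible.
Health Insurance — site Lyon ✗ (not Austin or Fresno) → not eligible.
Legal Services Plan — status part-time ✗ (requires seasonal or temporary) → not eligible.
Annual Bonus Plan — status part-time ✓ (not excluded); service 699 days ≥ 180 days ✓; site Lyon ✓ → eligible.

Annual Bonus Plan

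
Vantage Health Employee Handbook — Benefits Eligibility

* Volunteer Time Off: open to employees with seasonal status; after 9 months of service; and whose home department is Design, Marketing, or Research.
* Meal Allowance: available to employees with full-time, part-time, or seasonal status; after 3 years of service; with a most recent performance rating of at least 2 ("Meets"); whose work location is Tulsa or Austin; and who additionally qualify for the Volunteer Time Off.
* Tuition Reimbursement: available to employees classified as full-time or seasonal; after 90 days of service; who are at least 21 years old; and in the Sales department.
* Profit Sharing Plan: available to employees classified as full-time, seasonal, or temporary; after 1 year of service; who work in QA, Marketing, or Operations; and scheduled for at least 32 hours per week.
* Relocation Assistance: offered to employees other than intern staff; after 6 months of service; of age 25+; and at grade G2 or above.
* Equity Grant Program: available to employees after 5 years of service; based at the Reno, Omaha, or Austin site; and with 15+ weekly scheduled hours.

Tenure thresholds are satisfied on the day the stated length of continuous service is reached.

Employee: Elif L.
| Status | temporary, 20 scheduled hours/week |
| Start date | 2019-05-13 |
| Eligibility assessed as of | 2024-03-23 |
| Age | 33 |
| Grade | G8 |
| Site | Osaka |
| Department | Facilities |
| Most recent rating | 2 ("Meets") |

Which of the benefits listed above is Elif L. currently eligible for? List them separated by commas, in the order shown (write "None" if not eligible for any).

Relocation Assistance

Service from 2019-05-13 to 2024-03-23: 1776 days.
Volunteer Time Off — status temporary ✗ (requires seasonal) → not eligible.
Meal Allowance — status temporary ✗ (requires full-time, part-time, or seasonal) → not eligible.
Tuition Reimbursement — status temporary ✗ (requires full-time or seasonal) → not eligible.
Profit Sharing Plan — status temporary ✓; service 1776 days ≥ 1 year (≈365 days) ✓; dept Facilities ✗ → not eligible.
Relocation Assistance — status temporary ✓ (not excluded); service 1776 days ≥ 6 months (≈180 days) ✓; age 33 ≥ 25 ✓; grade G8 ≥ G2 ✓ → eligible.
Equity Grant Program — service 1776 days < 5 years (≈1825 days) ✗ → not eligible.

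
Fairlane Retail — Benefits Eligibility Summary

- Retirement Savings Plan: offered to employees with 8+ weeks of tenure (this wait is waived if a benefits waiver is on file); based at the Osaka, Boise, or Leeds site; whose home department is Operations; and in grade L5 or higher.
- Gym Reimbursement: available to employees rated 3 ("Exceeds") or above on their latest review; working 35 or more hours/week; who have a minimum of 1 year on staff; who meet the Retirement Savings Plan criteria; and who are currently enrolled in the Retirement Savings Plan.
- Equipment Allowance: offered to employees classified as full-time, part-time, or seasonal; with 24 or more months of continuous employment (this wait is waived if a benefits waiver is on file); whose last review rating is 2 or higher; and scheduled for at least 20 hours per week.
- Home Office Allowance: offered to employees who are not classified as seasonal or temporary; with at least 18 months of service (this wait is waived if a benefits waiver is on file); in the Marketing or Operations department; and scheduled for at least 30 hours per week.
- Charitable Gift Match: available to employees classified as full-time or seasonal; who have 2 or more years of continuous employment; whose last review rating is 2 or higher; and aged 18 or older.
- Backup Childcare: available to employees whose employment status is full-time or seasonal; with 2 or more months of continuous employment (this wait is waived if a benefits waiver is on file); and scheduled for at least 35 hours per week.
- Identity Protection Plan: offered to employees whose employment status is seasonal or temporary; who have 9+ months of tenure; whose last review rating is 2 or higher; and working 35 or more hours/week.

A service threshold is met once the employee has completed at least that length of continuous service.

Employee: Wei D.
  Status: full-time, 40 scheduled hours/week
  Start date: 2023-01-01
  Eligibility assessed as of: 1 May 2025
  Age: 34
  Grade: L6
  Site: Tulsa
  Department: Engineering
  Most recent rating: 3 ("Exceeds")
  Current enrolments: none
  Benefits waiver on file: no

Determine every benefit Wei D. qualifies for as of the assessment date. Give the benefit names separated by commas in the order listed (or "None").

Service from 2023-01-01 to 1 May 2025: 851 days.
Retirement Savings Plan — no waiver, service 851 days ≥ 8 weeks (≈56 days) ✓; site Tulsa ✗ (not Osaka, Boise, or Leeds) → not eligible.
Gym Reimbursement — rating 3 ≥ 3 ✓; 40 hrs/wk ≥ 35 ✓; service 851 days ≥ 1 year (≈365 days) ✓; not eligible for Retirement Savings Plan ✗ → not eligible.
Equipment Allowance — status full-time ✓; no waiver, service 851 days ≥ 24 months (≈720 days) ✓; rating 3 ≥ 2 ✓; 40 hrs/wk ≥ 20 ✓ → eligible.
Home Office Allowance — status full-time ✓ (not excluded); no waiver, service 851 days ≥ 18 months (≈540 days) ✓; dept Engineering ✗ → not eligible.
Charitable Gift Match — status full-time ✓; service 851 days ≥ 2 years (≈730 days) ✓; rating 3 ≥ 2 ✓; age 34 ≥ 18 ✓ → eligible.
Backup Childcare — status full-time ✓; no waiver, service 851 days ≥ 2 months (≈60 days) ✓; 40 hrs/wk ≥ 35 ✓ → eligible.
Identity Protection Plan — status full-time ✗ (requires seasonal or temporary) → not eligible.

Equipment Allowance, Charitable Gift Match, Backup Childcare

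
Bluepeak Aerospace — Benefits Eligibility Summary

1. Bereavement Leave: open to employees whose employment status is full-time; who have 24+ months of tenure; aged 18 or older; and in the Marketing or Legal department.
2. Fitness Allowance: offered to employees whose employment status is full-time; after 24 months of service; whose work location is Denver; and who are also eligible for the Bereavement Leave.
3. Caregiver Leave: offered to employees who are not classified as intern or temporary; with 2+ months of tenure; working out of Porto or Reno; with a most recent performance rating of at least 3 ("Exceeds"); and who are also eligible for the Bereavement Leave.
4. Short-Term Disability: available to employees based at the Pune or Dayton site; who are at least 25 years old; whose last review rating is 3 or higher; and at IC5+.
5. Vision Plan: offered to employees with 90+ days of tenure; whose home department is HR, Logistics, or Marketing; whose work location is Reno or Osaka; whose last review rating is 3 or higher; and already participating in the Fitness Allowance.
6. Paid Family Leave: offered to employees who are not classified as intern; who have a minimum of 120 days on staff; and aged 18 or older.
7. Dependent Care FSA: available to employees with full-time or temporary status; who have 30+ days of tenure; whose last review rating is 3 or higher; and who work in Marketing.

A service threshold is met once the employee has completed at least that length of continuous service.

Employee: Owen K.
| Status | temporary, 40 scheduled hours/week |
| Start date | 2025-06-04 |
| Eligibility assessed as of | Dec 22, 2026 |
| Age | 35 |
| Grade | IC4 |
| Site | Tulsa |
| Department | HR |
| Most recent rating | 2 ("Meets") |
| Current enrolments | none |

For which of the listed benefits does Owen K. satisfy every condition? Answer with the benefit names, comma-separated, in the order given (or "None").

Paid Family Leave

Service from 2025-06-04 to Dec 22, 2026: 566 days.
Bereavement Leave — status temporary ✗ (requires full-time) → not eligible.
Fitness Allowance — status temporary ✗ (requires full-time) → not eligible.
Caregiver Leave — status temporary ✗ (excluded) → not eligible.
Short-Term Disability — site Tulsa ✗ (not Pune or Dayton) → not eligible.
Vision Plan — service 566 days ≥ 90 days ✓; dept HR ✓; site Tulsa ✗ (not Reno or Osaka) → not eligible.
Paid Family Leave — status temporary ✓ (not excluded); service 566 days ≥ 120 days ✓; age 35 ≥ 18 ✓ → eligible.
Dependent Care FSA — status temporary ✓; service 566 days ≥ 30 days ✓; rating 2 < 3 ✗ → not eligible.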